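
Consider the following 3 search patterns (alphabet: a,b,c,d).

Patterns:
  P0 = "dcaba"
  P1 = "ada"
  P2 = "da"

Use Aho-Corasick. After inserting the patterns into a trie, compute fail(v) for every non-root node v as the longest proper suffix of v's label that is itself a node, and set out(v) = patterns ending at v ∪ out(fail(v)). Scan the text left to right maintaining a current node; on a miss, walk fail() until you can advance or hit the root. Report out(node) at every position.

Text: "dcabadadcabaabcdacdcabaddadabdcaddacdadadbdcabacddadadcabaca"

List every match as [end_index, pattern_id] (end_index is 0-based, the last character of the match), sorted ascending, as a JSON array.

Construct AC machine:
Trie nodes:
  n0 'ε': a→6 d→1
  n1 'd': a→9 c→2
  n2 'dc': a→3
  n3 'dca': b→4
  n4 'dcab': a→5
  n5 'dcaba': ·  ←P0
  n6 'a': d→7
  n7 'ad': a→8
  n8 'ada': ·  ←P1
  n9 'da': ·  ←P2

BFS fail/out derivation:
  fail(1) 'd': from fail(0)=0 chase 'd': 0 ⇒ 0;  out=∅∪out(0)=∅
  fail(6) 'a': from fail(0)=0 chase 'a': 0 ⇒ 0;  out=∅∪out(0)=∅
  fail(2) 'dc': from fail(1)=0 chase 'c': 0 ⇒ 0;  out=∅∪out(0)=∅
  fail(7) 'ad': from fail(6)=0 chase 'd': 0 ⇒ 1;  out=∅∪out(1)=∅
  fail(9) 'da': from fail(1)=0 chase 'a': 0 ⇒ 6;  out={2}∪out(6)={2}
  fail(3) 'dca': from fail(2)=0 chase 'a': 0 ⇒ 6;  out=∅∪out(6)=∅
  fail(8) 'ada': from fail(7)=1 chase 'a': 1 ⇒ 9;  out={1}∪out(9)={1,2}
  fail(4) 'dcab': from fail(3)=6 chase 'b': 6→0 ⇒ 0;  out=∅∪out(0)=∅
  fail(5) 'dcaba': from fail(4)=0 chase 'a': 0 ⇒ 6;  out={0}∪out(6)={0}

Text stream:
i=0 'd': node 0→1
i=1 'c': node 1→2
i=2 'a': node 2→3
i=3 'b': node 3→4
i=4 'a': node 4→5  → match P0@[0:4]
i=5 'd': node 5→7 (fail-walked)
i=6 'a': node 7→8  → match P1@[4:6],P2@[5:6]
i=7 'd': node 8→7 (fail-walked)
i=8 'c': node 7→2 (fail-walked)
i=9 'a': node 2→3
i=10 'b': node 3→4
i=11 'a': node 4→5  → match P0@[7:11]
i=12 'a': node 5→6 (fail-walked)
i=13 'b': node 6→0 (fail-walked)
i=14 'c': node 0→0
i=15 'd': node 0→1
i=16 'a': node 1→9  → match P2@[15:16]
i=17 'c': node 9→0 (fail-walked)
i=18 'd': node 0→1
i=19 'c': node 1→2
i=20 'a': node 2→3
i=21 'b': node 3→4
i=22 'a': node 4→5  → match P0@[18:22]
i=23 'd': node 5→7 (fail-walked)
i=24 'd': node 7→1 (fail-walked)
i=25 'a': node 1→9  → match P2@[24:25]
i=26 'd': node 9→7 (fail-walked)
i=27 'a': node 7→8  → match P1@[25:27],P2@[26:27]
i=28 'b': node 8→0 (fail-walked)
i=29 'd': node 0→1
i=30 'c': node 1→2
i=31 'a': node 2→3
i=32 'd': node 3→7 (fail-walked)
i=33 'd': node 7→1 (fail-walked)
i=34 'a': node 1→9  → match P2@[33:34]
i=35 'c': node 9→0 (fail-walked)
i=36 'd': node 0→1
i=37 'a': node 1→9  → match P2@[36:37]
i=38 'd': node 9→7 (fail-walked)
i=39 'a': node 7→8  → match P1@[37:39],P2@[38:39]
i=40 'd': node 8→7 (fail-walked)
i=41 'b': node 7→0 (fail-walked)
i=42 'd': node 0→1
i=43 'c': node 1→2
i=44 'a': node 2→3
i=45 'b': node 3→4
i=46 'a': node 4→5  → match P0@[42:46]
i=47 'c': node 5→0 (fail-walked)
i=48 'd': node 0→1
i=49 'd': node 1→1 (fail-walked)
i=50 'a': node 1→9  → match P2@[49:50]
i=51 'd': node 9→7 (fail-walked)
i=52 'a': node 7→8  → match P1@[50:52],P2@[51:52]
i=53 'd': node 8→7 (fail-walked)
i=54 'c': node 7→2 (fail-walked)
i=55 'a': node 2→3
i=56 'b': node 3→4
i=57 'a': node 4→5  → match P0@[53:57]
i=58 'c': node 5→0 (fail-walked)
i=59 'a': node 0→6

Matches: [[4,0],[6,1],[6,2],[11,0],[16,2],[22,0],[25,2],[27,1],[27,2],[34,2],[37,2],[39,1],[39,2],[46,0],[50,2],[52,1],[52,2],[57,0]]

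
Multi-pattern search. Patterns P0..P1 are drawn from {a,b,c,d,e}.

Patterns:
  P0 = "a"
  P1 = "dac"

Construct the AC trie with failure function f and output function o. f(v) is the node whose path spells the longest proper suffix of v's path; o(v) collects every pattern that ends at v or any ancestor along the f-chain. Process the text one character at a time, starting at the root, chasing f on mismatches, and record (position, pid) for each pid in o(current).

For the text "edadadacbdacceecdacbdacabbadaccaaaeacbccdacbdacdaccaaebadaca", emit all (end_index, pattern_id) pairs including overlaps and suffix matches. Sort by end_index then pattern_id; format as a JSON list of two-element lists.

Construct AC machine:
Trie (insert patterns):
  0='ε' goto a→1 d→2
  1='a' goto ·  ←P0
  2='d' goto a→3
  3='da' goto c→4
  4='dac' goto ·  ←P1

BFS fail/out derivation:
  fail(1) 'a': from fail(0)=0 chase 'a': 0 ⇒ 0;  out={0}∪out(0)={0}
  fail(2) 'd': from fail(0)=0 chase 'd': 0 ⇒ 0;  out=∅∪out(0)=∅
  fail(3) 'da': from fail(2)=0 chase 'a': 0 ⇒ 1;  out=∅∪out(1)={0}
  fail(4) 'dac': from fail(3)=1 chase 'c': 1→0 ⇒ 0;  out={1}∪out(0)={1}

Scan:
pos 0 'e': at 0
pos 1 'd': at 2
pos 2 'a': at 3  emit P0@[2:2]
pos 3 'd': at 2 (via fail)
pos 4 'a': at 3  emit P0@[4:4]
pos 5 'd': at 2 (via fail)
pos 6 'a': at 3  emit P0@[6:6]
pos 7 'c': at 4  emit P1@[5:7]
pos 8 'b': at 0 (via fail)
pos 9 'd': at 2
pos 10 'a': at 3  emit P0@[10:10]
pos 11 'c': at 4  emit P1@[9:11]
pos 12 'c': at 0 (via fail)
pos 13 'e': at 0
pos 14 'e': at 0
pos 15 'c': at 0
pos 16 'd': at 2
pos 17 'a': at 3  emit P0@[17:17]
pos 18 'c': at 4  emit P1@[16:18]
pos 19 'b': at 0 (via fail)
pos 20 'd': at 2
pos 21 'a': at 3  emit P0@[21:21]
pos 22 'c': at 4  emit P1@[20:22]
pos 23 'a': at 1 (via fail)  emit P0@[23:23]
pos 24 'b': at 0 (via fail)
pos 25 'b': at 0
pos 26 'a': at 1  emit P0@[26:26]
pos 27 'd': at 2 (via fail)
pos 28 'a': at 3  emit P0@[28:28]
pos 29 'c': at 4  emit P1@[27:29]
pos 30 'c': at 0 (via fail)
pos 31 'a': at 1  emit P0@[31:31]
pos 32 'a': at 1 (via fail)  emit P0@[32:32]
pos 33 'a': at 1 (via fail)  emit P0@[33:33]
pos 34 'e': at 0 (via fail)
pos 35 'a': at 1  emit P0@[35:35]
pos 36 'c': at 0 (via fail)
pos 37 'b': at 0
pos 38 'c': at 0
pos 39 'c': at 0
pos 40 'd': at 2
pos 41 'a': at 3  emit P0@[41:41]
pos 42 'c': at 4  emit P1@[40:42]
pos 43 'b': at 0 (via fail)
pos 44 'd': at 2
pos 45 'a': at 3  emit P0@[45:45]
pos 46 'c': at 4  emit P1@[44:46]
pos 47 'd': at 2 (via fail)
pos 48 'a': at 3  emit P0@[48:48]
pos 49 'c': at 4  emit P1@[47:49]
pos 50 'c': at 0 (via fail)
pos 51 'a': at 1  emit P0@[51:51]
pos 52 'a': at 1 (via fail)  emit P0@[52:52]
pos 53 'e': at 0 (via fail)
pos 54 'b': at 0
pos 55 'a': at 1  emit P0@[55:55]
pos 56 'd': at 2 (via fail)
pos 57 'a': at 3  emit P0@[57:57]
pos 58 'c': at 4  emit P1@[56:58]
pos 59 'a': at 1 (via fail)  emit P0@[59:59]

All matches (sorted): [[2,0],[4,0],[6,0],[7,1],[10,0],[11,1],[17,0],[18,1],[21,0],[22,1],[23,0],[26,0],[28,0],[29,1],[31,0],[32,0],[33,0],[35,0],[41,0],[42,1],[45,0],[46,1],[48,0],[49,1],[51,0],[52,0],[55,0],[57,0],[58,1],[59,0]]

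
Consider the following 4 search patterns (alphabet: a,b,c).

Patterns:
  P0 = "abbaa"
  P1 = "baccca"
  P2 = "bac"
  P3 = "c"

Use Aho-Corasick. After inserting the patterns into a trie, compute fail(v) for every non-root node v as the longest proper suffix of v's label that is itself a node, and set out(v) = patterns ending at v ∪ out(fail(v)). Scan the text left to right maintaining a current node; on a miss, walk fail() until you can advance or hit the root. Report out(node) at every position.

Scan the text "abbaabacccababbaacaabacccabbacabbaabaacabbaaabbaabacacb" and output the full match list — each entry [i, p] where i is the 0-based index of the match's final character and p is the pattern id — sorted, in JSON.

Construct AC machine:
Trie (insert patterns):
  0='ε' goto a→1 b→6 c→12
  1='a' goto b→2
  2='ab' goto b→3
  3='abb' goto a→4
  4='abba' goto a→5
  5='abbaa' goto ·  [P0 ends]
  6='b' goto a→7
  7='ba' goto c→8
  8='bac' goto c→9  [P2 ends]
  9='bacc' goto c→10
  10='baccc' goto a→11
  11='baccca' goto ·  [P1 ends]
  12='c' goto ·  [P3 ends]

BFS fail/out derivation:
  fail(1) 'a': from fail(0)=0 chase 'a': 0 ⇒ 0;  out=∅∪out(0)=∅
  fail(6) 'b': from fail(0)=0 chase 'b': 0 ⇒ 0;  out=∅∪out(0)=∅
  fail(12) 'c': from fail(0)=0 chase 'c': 0 ⇒ 0;  out={3}∪out(0)={3}
  fail(2) 'ab': from fail(1)=0 chase 'b': 0 ⇒ 6;  out=∅∪out(6)=∅
  fail(7) 'ba': from fail(6)=0 chase 'a': 0 ⇒ 1;  out=∅∪out(1)=∅
  fail(3) 'abb': from fail(2)=6 chase 'b': 6→0 ⇒ 6;  out=∅∪out(6)=∅
  fail(8) 'bac': from fail(7)=1 chase 'c': 1→0 ⇒ 12;  out={2}∪out(12)={2,3}
  fail(4) 'abba': from fail(3)=6 chase 'a': 6 ⇒ 7;  out=∅∪out(7)=∅
  fail(9) 'bacc': from fail(8)=12 chase 'c': 12→0 ⇒ 12;  out=∅∪out(12)={3}
  fail(5) 'abbaa': from fail(4)=7 chase 'a': 7→1→0 ⇒ 1;  out={0}∪out(1)={0}
  fail(10) 'baccc': from fail(9)=12 chase 'c': 12→0 ⇒ 12;  out=∅∪out(12)={3}
  fail(11) 'baccca': from fail(10)=12 chase 'a': 12→0 ⇒ 1;  out={1}∪out(1)={1}

Scan:
pos 0 'a': at 1
pos 1 'b': at 2
pos 2 'b': at 3
pos 3 'a': at 4
pos 4 'a': at 5  ** P0@[0:4]
pos 5 'b': at 2 ·f
pos 6 'a': at 7 ·f
pos 7 'c': at 8  ** P2@[5:7],P3@[7:7]
pos 8 'c': at 9  ** P3@[8:8]
pos 9 'c': at 10  ** P3@[9:9]
pos 10 'a': at 11  ** P1@[5:10]
pos 11 'b': at 2 ·f
pos 12 'a': at 7 ·f
pos 13 'b': at 2 ·f
pos 14 'b': at 3
pos 15 'a': at 4
pos 16 'a': at 5  ** P0@[12:16]
pos 17 'c': at 12 ·f  ** P3@[17:17]
pos 18 'a': at 1 ·f
pos 19 'a': at 1 ·f
pos 20 'b': at 2
pos 21 'a': at 7 ·f
pos 22 'c': at 8  ** P2@[20:22],P3@[22:22]
pos 23 'c': at 9  ** P3@[23:23]
pos 24 'c': at 10  ** P3@[24:24]
pos 25 'a': at 11  ** P1@[20:25]
pos 26 'b': at 2 ·f
pos 27 'b': at 3
pos 28 'a': at 4
pos 29 'c': at 8 ·f  ** P2@[27:29],P3@[29:29]
pos 30 'a': at 1 ·f
pos 31 'b': at 2
pos 32 'b': at 3
pos 33 'a': at 4
pos 34 'a': at 5  ** P0@[30:34]
pos 35 'b': at 2 ·f
pos 36 'a': at 7 ·f
pos 37 'a': at 1 ·f
pos 38 'c': at 12 ·f  ** P3@[38:38]
pos 39 'a': at 1 ·f
pos 40 'b': at 2
pos 41 'b': at 3
pos 42 'a': at 4
pos 43 'a': at 5  ** P0@[39:43]
pos 44 'a': at 1 ·f
pos 45 'b': at 2
pos 46 'b': at 3
pos 47 'a': at 4
pos 48 'a': at 5  ** P0@[44:48]
pos 49 'b': at 2 ·f
pos 50 'a': at 7 ·f
pos 51 'c': at 8  ** P2@[49:51],P3@[51:51]
pos 52 'a': at 1 ·f
pos 53 'c': at 12 ·f  ** P3@[53:53]
pos 54 'b': at 6 ·f

Result: [[4,0],[7,2],[7,3],[8,3],[9,3],[10,1],[16,0],[17,3],[22,2],[22,3],[23,3],[24,3],[25,1],[29,2],[29,3],[34,0],[38,3],[43,0],[48,0],[51,2],[51,3],[53,3]]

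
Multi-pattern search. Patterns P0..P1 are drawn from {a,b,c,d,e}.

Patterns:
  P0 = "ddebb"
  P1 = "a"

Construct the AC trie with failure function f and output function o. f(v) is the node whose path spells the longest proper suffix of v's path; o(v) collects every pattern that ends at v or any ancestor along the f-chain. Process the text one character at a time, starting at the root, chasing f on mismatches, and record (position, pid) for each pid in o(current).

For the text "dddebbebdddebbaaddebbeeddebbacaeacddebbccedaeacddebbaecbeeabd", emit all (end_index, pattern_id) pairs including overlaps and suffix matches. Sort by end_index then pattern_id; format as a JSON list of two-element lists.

Build automaton:
Trie (insert patterns):
  n0 'ε': a→6 d→1
  n1 'd': d→2
  n2 'dd': e→3
  n3 'dde': b→4
  n4 'ddeb': b→5
  n5 'ddebb': ·  [P0 ends]
  n6 'a': ·  [P1 ends]

BFS fail/out derivation:
  n1('d'): parent n0 fail=0; on 'd' 0 → fail=0;  out ∅∪∅=∅
  n6('a'): parent n0 fail=0; on 'a' 0 → fail=0;  out {1}∪∅={1}
  n2('dd'): parent n1 fail=0; on 'd' 0 → fail=1;  out ∅∪∅=∅
  n3('dde'): parent n2 fail=1; on 'e' 1→0 → fail=0;  out ∅∪∅=∅
  n4('ddeb'): parent n3 fail=0; on 'b' 0 → fail=0;  out ∅∪∅=∅
  n5('ddebb'): parent n4 fail=0; on 'b' 0 → fail=0;  out {0}∪∅={0}

Run:
i=0 'd': node 0→1
i=1 'd': node 1→2
i=2 'd': node 2→2 ·f
i=3 'e': node 2→3
i=4 'b': node 3→4
i=5 'b': node 4→5  ** P0@[1:5]
i=6 'e': node 5→0 ·f
i=7 'b': node 0→0
i=8 'd': node 0→1
i=9 'd': node 1→2
i=10 'd': node 2→2 ·f
i=11 'e': node 2→3
i=12 'b': node 3→4
i=13 'b': node 4→5  ** P0@[9:13]
i=14 'a': node 5→6 ·f  ** P1@[14:14]
i=15 'a': node 6→6 ·f  ** P1@[15:15]
i=16 'd': node 6→1 ·f
i=17 'd': node 1→2
i=18 'e': node 2→3
i=19 'b': node 3→4
i=20 'b': node 4→5  ** P0@[16:20]
i=21 'e': node 5→0 ·f
i=22 'e': node 0→0
i=23 'd': node 0→1
i=24 'd': node 1→2
i=25 'e': node 2→3
i=26 'b': node 3→4
i=27 'b': node 4→5  ** P0@[23:27]
i=28 'a': node 5→6 ·f  ** P1@[28:28]
i=29 'c': node 6→0 ·f
i=30 'a': node 0→6  ** P1@[30:30]
i=31 'e': node 6→0 ·f
i=32 'a': node 0→6  ** P1@[32:32]
i=33 'c': node 6→0 ·f
i=34 'd': node 0→1
i=35 'd': node 1→2
i=36 'e': node 2→3
i=37 'b': node 3→4
i=38 'b': node 4→5  ** P0@[34:38]
i=39 'c': node 5→0 ·f
i=40 'c': node 0→0
i=41 'e': node 0→0
i=42 'd': node 0→1
i=43 'a': node 1→6 ·f  ** P1@[43:43]
i=44 'e': node 6→0 ·f
i=45 'a': node 0→6  ** P1@[45:45]
i=46 'c': node 6→0 ·f
i=47 'd': node 0→1
i=48 'd': node 1→2
i=49 'e': node 2→3
i=50 'b': node 3→4
i=51 'b': node 4→5  ** P0@[47:51]
i=52 'a': node 5→6 ·f  ** P1@[52:52]
i=53 'e': node 6→0 ·f
i=54 'c': node 0→0
i=55 'b': node 0→0
i=56 'e': node 0→0
i=57 'e': node 0→0
i=58 'a': node 0→6  ** P1@[58:58]
i=59 'b': node 6→0 ·f
i=60 'd': node 0→1

Matches: [[5,0],[13,0],[14,1],[15,1],[20,0],[27,0],[28,1],[30,1],[32,1],[38,0],[43,1],[45,1],[51,0],[52,1],[58,1]]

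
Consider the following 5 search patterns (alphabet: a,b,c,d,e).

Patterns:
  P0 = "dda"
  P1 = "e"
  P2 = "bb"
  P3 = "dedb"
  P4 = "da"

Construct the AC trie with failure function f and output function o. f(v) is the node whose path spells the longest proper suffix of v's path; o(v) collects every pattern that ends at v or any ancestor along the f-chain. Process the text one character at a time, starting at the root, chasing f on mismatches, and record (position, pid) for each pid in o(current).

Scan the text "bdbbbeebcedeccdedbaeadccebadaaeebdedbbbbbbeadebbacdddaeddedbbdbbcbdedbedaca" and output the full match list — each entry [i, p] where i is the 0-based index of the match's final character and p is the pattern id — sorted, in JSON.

Build:
Trie (insert patterns):
  n0 'ε': b→5 d→1 e→4
  n1 'd': a→10 d→2 e→7
  n2 'dd': a→3
  n3 'dda': ·  [P0 ends]
  n4 'e': ·  [P1 ends]
  n5 'b': b→6
  n6 'bb': ·  [P2 ends]
  n7 'de': d→8
  n8 'ded': b→9
  n9 'dedb': ·  [P3 ends]
  n10 'da': ·  [P4 ends]

Failure links (BFS by depth):
  fail(1) 'd': from fail(0)=0 chase 'd': 0 ⇒ 0;  out=∅∪out(0)=∅
  fail(4) 'e': from fail(0)=0 chase 'e': 0 ⇒ 0;  out={1}∪out(0)={1}
  fail(5) 'b': from fail(0)=0 chase 'b': 0 ⇒ 0;  out=∅∪out(0)=∅
  fail(2) 'dd': from fail(1)=0 chase 'd': 0 ⇒ 1;  out=∅∪out(1)=∅
  fail(6) 'bb': from fail(5)=0 chase 'b': 0 ⇒ 5;  out={2}∪out(5)={2}
  fail(7) 'de': from fail(1)=0 chase 'e': 0 ⇒ 4;  out=∅∪out(4)={1}
  fail(10) 'da': from fail(1)=0 chase 'a': 0 ⇒ 0;  out={4}∪out(0)={4}
  fail(3) 'dda': from fail(2)=1 chase 'a': 1 ⇒ 10;  out={0}∪out(10)={0,4}
  fail(8) 'ded': from fail(7)=4 chase 'd': 4→0 ⇒ 1;  out=∅∪out(1)=∅
  fail(9) 'dedb': from fail(8)=1 chase 'b': 1→0 ⇒ 5;  out={3}∪out(5)={3}

Run:
pos 0 'b': at 5
pos 1 'd': at 1 ·f
pos 2 'b': at 5 ·f
pos 3 'b': at 6  ** P2@[2:3]
pos 4 'b': at 6 ·f  ** P2@[3:4]
pos 5 'e': at 4 ·f  ** P1@[5:5]
pos 6 'e': at 4 ·f  ** P1@[6:6]
pos 7 'b': at 5 ·f
pos 8 'c': at 0 ·f
pos 9 'e': at 4  ** P1@[9:9]
pos 10 'd': at 1 ·f
pos 11 'e': at 7  ** P1@[11:11]
pos 12 'c': at 0 ·f
pos 13 'c': at 0
pos 14 'd': at 1
pos 15 'e': at 7  ** P1@[15:15]
pos 16 'd': at 8
pos 17 'b': at 9  ** P3@[14:17]
pos 18 'a': at 0 ·f
pos 19 'e': at 4  ** P1@[19:19]
pos 20 'a': at 0 ·f
pos 21 'd': at 1
pos 22 'c': at 0 ·f
pos 23 'c': at 0
pos 24 'e': at 4  ** P1@[24:24]
pos 25 'b': at 5 ·f
pos 26 'a': at 0 ·f
pos 27 'd': at 1
pos 28 'a': at 10  ** P4@[27:28]
pos 29 'a': at 0 ·f
pos 30 'e': at 4  ** P1@[30:30]
pos 31 'e': at 4 ·f  ** P1@[31:31]
pos 32 'b': at 5 ·f
pos 33 'd': at 1 ·f
pos 34 'e': at 7  ** P1@[34:34]
pos 35 'd': at 8
pos 36 'b': at 9  ** P3@[33:36]
pos 37 'b': at 6 ·f  ** P2@[36:37]
pos 38 'b': at 6 ·f  ** P2@[37:38]
pos 39 'b': at 6 ·f  ** P2@[38:39]
pos 40 'b': at 6 ·f  ** P2@[39:40]
pos 41 'b': at 6 ·f  ** P2@[40:41]
pos 42 'e': at 4 ·f  ** P1@[42:42]
pos 43 'a': at 0 ·f
pos 44 'd': at 1
pos 45 'e': at 7  ** P1@[45:45]
pos 46 'b': at 5 ·f
pos 47 'b': at 6  ** P2@[46:47]
pos 48 'a': at 0 ·f
pos 49 'c': at 0
pos 50 'd': at 1
pos 51 'd': at 2
pos 52 'd': at 2 ·f
pos 53 'a': at 3  ** P0@[51:53],P4@[52:53]
pos 54 'e': at 4 ·f  ** P1@[54:54]
pos 55 'd': at 1 ·f
pos 56 'd': at 2
pos 57 'e': at 7 ·f  ** P1@[57:57]
pos 58 'd': at 8
pos 59 'b': at 9  ** P3@[56:59]
pos 60 'b': at 6 ·f  ** P2@[59:60]
pos 61 'd': at 1 ·f
pos 62 'b': at 5 ·f
pos 63 'b': at 6  ** P2@[62:63]
pos 64 'c': at 0 ·f
pos 65 'b': at 5
pos 66 'd': at 1 ·f
pos 67 'e': at 7  ** P1@[67:67]
pos 68 'd': at 8
pos 69 'b': at 9  ** P3@[66:69]
pos 70 'e': at 4 ·f  ** P1@[70:70]
pos 71 'd': at 1 ·f
pos 72 'a': at 10  ** P4@[71:72]
pos 73 'c': at 0 ·f
pos 74 'a': at 0

Matches: [[3,2],[4,2],[5,1],[6,1],[9,1],[11,1],[15,1],[17,3],[19,1],[24,1],[28,4],[30,1],[31,1],[34,1],[36,3],[37,2],[38,2],[39,2],[40,2],[41,2],[42,1],[45,1],[47,2],[53,0],[53,4],[54,1],[57,1],[59,3],[60,2],[63,2],[67,1],[69,3],[70,1],[72,4]]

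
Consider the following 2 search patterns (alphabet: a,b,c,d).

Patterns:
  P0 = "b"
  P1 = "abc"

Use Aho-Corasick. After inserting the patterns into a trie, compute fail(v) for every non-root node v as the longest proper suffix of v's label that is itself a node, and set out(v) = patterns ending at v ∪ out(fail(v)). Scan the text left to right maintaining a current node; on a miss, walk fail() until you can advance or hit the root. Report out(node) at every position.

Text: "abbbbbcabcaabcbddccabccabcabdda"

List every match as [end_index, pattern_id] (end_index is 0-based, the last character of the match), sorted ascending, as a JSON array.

Build automaton:
Trie nodes:
  n0 'ε': a→2 b→1
  n1 'b': ·  [P0 ends]
  n2 'a': b→3
  n3 'ab': c→4
  n4 'abc': ·  [P1 ends]

Failure links (BFS by depth):
  n1('b'): parent n0 fail=0; on 'b' 0 → fail=0;  out {0}∪∅={0}
  n2('a'): parent n0 fail=0; on 'a' 0 → fail=0;  out ∅∪∅=∅
  n3('ab'): parent n2 fail=0; on 'b' 0 → fail=1;  out ∅∪{0}={0}
  n4('abc'): parent n3 fail=1; on 'c' 1→0 → fail=0;  out {1}∪∅={1}

Scan:
i=0 'a': node 0→2
i=1 'b': node 2→3  → match P0@[1:1]
i=2 'b': node 3→1 ·f  → match P0@[2:2]
i=3 'b': node 1→1 ·f  → match P0@[3:3]
i=4 'b': node 1→1 ·f  → match P0@[4:4]
i=5 'b': node 1→1 ·f  → match P0@[5:5]
i=6 'c': node 1→0 ·f
i=7 'a': node 0→2
i=8 'b': node 2→3  → match P0@[8:8]
i=9 'c': node 3→4  → match P1@[7:9]
i=10 'a': node 4→2 ·f
i=11 'a': node 2→2 ·f
i=12 'b': node 2→3  → match P0@[12:12]
i=13 'c': node 3→4  → match P1@[11:13]
i=14 'b': node 4→1 ·f  → match P0@[14:14]
i=15 'd': node 1→0 ·f
i=16 'd': node 0→0
i=17 'c': node 0→0
i=18 'c': node 0→0
i=19 'a': node 0→2
i=20 'b': node 2→3  → match P0@[20:20]
i=21 'c': node 3→4  → match P1@[19:21]
i=22 'c': node 4→0 ·f
i=23 'a': node 0→2
i=24 'b': node 2→3  → match P0@[24:24]
i=25 'c': node 3→4  → match P1@[23:25]
i=26 'a': node 4→2 ·f
i=27 'b': node 2→3  → match P0@[27:27]
i=28 'd': node 3→0 ·f
i=29 'd': node 0→0
i=30 'a': node 0→2

Matches: [[1,0],[2,0],[3,0],[4,0],[5,0],[8,0],[9,1],[12,0],[13,1],[14,0],[20,0],[21,1],[24,0],[25,1],[27,0]]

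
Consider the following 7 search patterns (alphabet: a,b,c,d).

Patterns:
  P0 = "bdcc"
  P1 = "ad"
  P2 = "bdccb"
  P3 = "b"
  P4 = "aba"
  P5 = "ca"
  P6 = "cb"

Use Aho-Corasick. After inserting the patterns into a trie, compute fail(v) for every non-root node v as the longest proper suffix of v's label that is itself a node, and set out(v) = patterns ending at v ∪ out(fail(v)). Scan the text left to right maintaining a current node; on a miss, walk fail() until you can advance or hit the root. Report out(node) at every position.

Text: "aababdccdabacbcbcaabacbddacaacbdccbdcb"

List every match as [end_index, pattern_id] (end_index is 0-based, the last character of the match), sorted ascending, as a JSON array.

Build:
Trie nodes:
  0='ε' goto a→5 b→1 c→10
  1='b' goto d→2  [P3 ends]
  2='bd' goto c→3
  3='bdc' goto c→4
  4='bdcc' goto b→7  [P0 ends]
  5='a' goto b→8 d→6
  6='ad' goto ·  [P1 ends]
  7='bdccb' goto ·  [P2 ends]
  8='ab' goto a→9
  9='aba' goto ·  [P4 ends]
  10='c' goto a→11 b→12
  11='ca' goto ·  [P5 ends]
  12='cb' goto ·  [P6 ends]

BFS fail/out derivation:
  fail(1) 'b': from fail(0)=0 chase 'b': 0 ⇒ 0;  out={3}∪out(0)={3}
  fail(5) 'a': from fail(0)=0 chase 'a': 0 ⇒ 0;  out=∅∪out(0)=∅
  fail(10) 'c': from fail(0)=0 chase 'c': 0 ⇒ 0;  out=∅∪out(0)=∅
  fail(2) 'bd': from fail(1)=0 chase 'd': 0 ⇒ 0;  out=∅∪out(0)=∅
  fail(6) 'ad': from fail(5)=0 chase 'd': 0 ⇒ 0;  out={1}∪out(0)={1}
  fail(8) 'ab': from fail(5)=0 chase 'b': 0 ⇒ 1;  out=∅∪out(1)={3}
  fail(11) 'ca': from fail(10)=0 chase 'a': 0 ⇒ 5;  out={5}∪out(5)={5}
  fail(12) 'cb': from fail(10)=0 chase 'b': 0 ⇒ 1;  out={6}∪out(1)={3,6}
  fail(3) 'bdc': from fail(2)=0 chase 'c': 0 ⇒ 10;  out=∅∪out(10)=∅
  fail(9) 'aba': from fail(8)=1 chase 'a': 1→0 ⇒ 5;  out={4}∪out(5)={4}
  fail(4) 'bdcc': from fail(3)=10 chase 'c': 10→0 ⇒ 10;  out={0}∪out(10)={0}
  fail(7) 'bdccb': from fail(4)=10 chase 'b': 10 ⇒ 12;  out={2}∪out(12)={2,3,6}

Run:
i=0 'a': node 0→5
i=1 'a': node 5→5 ·f
i=2 'b': node 5→8  → match P3@[2:2]
i=3 'a': node 8→9  → match P4@[1:3]
i=4 'b': node 9→8 ·f  → match P3@[4:4]
i=5 'd': node 8→2 ·f
i=6 'c': node 2→3
i=7 'c': node 3→4  → match P0@[4:7]
i=8 'd': node 4→0 ·f
i=9 'a': node 0→5
i=10 'b': node 5→8  → match P3@[10:10]
i=11 'a': node 8→9  → match P4@[9:11]
i=12 'c': node 9→10 ·f
i=13 'b': node 10→12  → match P3@[13:13],P6@[12:13]
i=14 'c': node 12→10 ·f
i=15 'b': node 10→12  → match P3@[15:15],P6@[14:15]
i=16 'c': node 12→10 ·f
i=17 'a': node 10→11  → match P5@[16:17]
i=18 'a': node 11→5 ·f
i=19 'b': node 5→8  → match P3@[19:19]
i=20 'a': node 8→9  → match P4@[18:20]
i=21 'c': node 9→10 ·f
i=22 'b': node 10→12  → match P3@[22:22],P6@[21:22]
i=23 'd': node 12→2 ·f
i=24 'd': node 2→0 ·f
i=25 'a': node 0→5
i=26 'c': node 5→10 ·f
i=27 'a': node 10→11  → match P5@[26:27]
i=28 'a': node 11→5 ·f
i=29 'c': node 5→10 ·f
i=30 'b': node 10→12  → match P3@[30:30],P6@[29:30]
i=31 'd': node 12→2 ·f
i=32 'c': node 2→3
i=33 'c': node 3→4  → match P0@[30:33]
i=34 'b': node 4→7  → match P2@[30:34],P3@[34:34],P6@[33:34]
i=35 'd': node 7→2 ·f
i=36 'c': node 2→3
i=37 'b': node 3→12 ·f  → match P3@[37:37],P6@[36:37]

All matches (sorted): [[2,3],[3,4],[4,3],[7,0],[10,3],[11,4],[13,3],[13,6],[15,3],[15,6],[17,5],[19,3],[20,4],[22,3],[22,6],[27,5],[30,3],[30,6],[33,0],[34,2],[34,3],[34,6],[37,3],[37,6]]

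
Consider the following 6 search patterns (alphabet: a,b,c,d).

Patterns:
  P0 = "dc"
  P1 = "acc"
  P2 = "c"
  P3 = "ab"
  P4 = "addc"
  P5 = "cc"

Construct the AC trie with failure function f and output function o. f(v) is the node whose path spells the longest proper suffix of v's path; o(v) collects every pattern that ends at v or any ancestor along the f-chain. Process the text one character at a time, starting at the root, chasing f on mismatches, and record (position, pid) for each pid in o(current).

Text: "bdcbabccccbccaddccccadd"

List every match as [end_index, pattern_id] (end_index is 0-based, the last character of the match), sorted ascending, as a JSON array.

Build automaton:
Trie nodes:
  0='ε' goto a→3 c→6 d→1
  1='d' goto c→2
  2='dc' goto ·  ←P0
  3='a' goto b→7 c→4 d→8
  4='ac' goto c→5
  5='acc' goto ·  ←P1
  6='c' goto c→11  ←P2
  7='ab' goto ·  ←P3
  8='ad' goto d→9
  9='add' goto c→10
  10='addc' goto ·  ←P4
  11='cc' goto ·  ←P5

Failure links (BFS by depth):
  n1('d'): parent n0 fail=0; on 'd' 0 → fail=0;  out ∅∪∅=∅
  n3('a'): parent n0 fail=0; on 'a' 0 → fail=0;  out ∅∪∅=∅
  n6('c'): parent n0 fail=0; on 'c' 0 → fail=0;  out {2}∪∅={2}
  n2('dc'): parent n1 fail=0; on 'c' 0 → fail=6;  out {0}∪{2}={0,2}
  n4('ac'): parent n3 fail=0; on 'c' 0 → fail=6;  out ∅∪{2}={2}
  n7('ab'): parent n3 fail=0; on 'b' 0 → fail=0;  out {3}∪∅={3}
  n8('ad'): parent n3 fail=0; on 'd' 0 → fail=1;  out ∅∪∅=∅
  n11('cc'): parent n6 fail=0; on 'c' 0 → fail=6;  out {5}∪{2}={2,5}
  n5('acc'): parent n4 fail=6; on 'c' 6 → fail=11;  out {1}∪{2,5}={1,2,5}
  n9('add'): parent n8 fail=1; on 'd' 1→0 → fail=1;  out ∅∪∅=∅
  n10('addc'): parent n9 fail=1; on 'c' 1 → fail=2;  out {4}∪{0,2}={0,2,4}

Run:
pos 0 'b': at 0
pos 1 'd': at 1
pos 2 'c': at 2  emit P0@[1:2],P2@[2:2]
pos 3 'b': at 0 ·f
pos 4 'a': at 3
pos 5 'b': at 7  emit P3@[4:5]
pos 6 'c': at 6 ·f  emit P2@[6:6]
pos 7 'c': at 11  emit P2@[7:7],P5@[6:7]
pos 8 'c': at 11 ·f  emit P2@[8:8],P5@[7:8]
pos 9 'c': at 11 ·f  emit P2@[9:9],P5@[8:9]
pos 10 'b': at 0 ·f
pos 11 'c': at 6  emit P2@[11:11]
pos 12 'c': at 11  emit P2@[12:12],P5@[11:12]
pos 13 'a': at 3 ·f
pos 14 'd': at 8
pos 15 'd': at 9
pos 16 'c': at 10  emit P0@[15:16],P2@[16:16],P4@[13:16]
pos 17 'c': at 11 ·f  emit P2@[17:17],P5@[16:17]
pos 18 'c': at 11 ·f  emit P2@[18:18],P5@[17:18]
pos 19 'c': at 11 ·f  emit P2@[19:19],P5@[18:19]
pos 20 'a': at 3 ·f
pos 21 'd': at 8
pos 22 'd': at 9

Result: [[2,0],[2,2],[5,3],[6,2],[7,2],[7,5],[8,2],[8,5],[9,2],[9,5],[11,2],[12,2],[12,5],[16,0],[16,2],[16,4],[17,2],[17,5],[18,2],[18,5],[19,2],[19,5]]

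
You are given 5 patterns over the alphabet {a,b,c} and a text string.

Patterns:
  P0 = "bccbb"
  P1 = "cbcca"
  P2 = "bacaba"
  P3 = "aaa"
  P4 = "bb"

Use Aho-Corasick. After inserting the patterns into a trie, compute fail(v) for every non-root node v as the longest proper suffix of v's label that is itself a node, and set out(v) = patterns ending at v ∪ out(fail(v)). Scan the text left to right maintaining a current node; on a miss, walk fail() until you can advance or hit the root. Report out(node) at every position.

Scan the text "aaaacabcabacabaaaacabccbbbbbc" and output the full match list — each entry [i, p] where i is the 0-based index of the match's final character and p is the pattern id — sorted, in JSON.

Build automaton:
Trie nodes:
  0='ε' goto a→16 b→1 c→6
  1='b' goto a→11 b→19 c→2
  2='bc' goto c→3
  3='bcc' goto b→4
  4='bccb' goto b→5
  5='bccbb' goto ·  [P0 ends]
  6='c' goto b→7
  7='cb' goto c→8
  8='cbc' goto c→9
  9='cbcc' goto a→10
  10='cbcca' goto ·  [P1 ends]
  11='ba' goto c→12
  12='bac' goto a→13
  13='baca' goto b→14
  14='bacab' goto a→15
  15='bacaba' goto ·  [P2 ends]
  16='a' goto a→17
  17='aa' goto a→18
  18='aaa' goto ·  [P3 ends]
  19='bb' goto ·  [P4 ends]

Failure links (BFS by depth):
  n1('b'): parent n0 fail=0; on 'b' 0 → fail=0;  out ∅∪∅=∅
  n6('c'): parent n0 fail=0; on 'c' 0 → fail=0;  out ∅∪∅=∅
  n16('a'): parent n0 fail=0; on 'a' 0 → fail=0;  out ∅∪∅=∅
  n2('bc'): parent n1 fail=0; on 'c' 0 → fail=6;  out ∅∪∅=∅
  n7('cb'): parent n6 fail=0; on 'b' 0 → fail=1;  out ∅∪∅=∅
  n11('ba'): parent n1 fail=0; on 'a' 0 → fail=16;  out ∅∪∅=∅
  n17('aa'): parent n16 fail=0; on 'a' 0 → fail=16;  out ∅∪∅=∅
  n19('bb'): parent n1 fail=0; on 'b' 0 → fail=1;  out {4}∪∅={4}
  n3('bcc'): parent n2 fail=6; on 'c' 6→0 → fail=6;  out ∅∪∅=∅
  n8('cbc'): parent n7 fail=1; on 'c' 1 → fail=2;  out ∅∪∅=∅
  n12('bac'): parent n11 fail=16; on 'c' 16→0 → fail=6;  out ∅∪∅=∅
  n18('aaa'): parent n17 fail=16; on 'a' 16 → fail=17;  out {3}∪∅={3}
  n4('bccb'): parent n3 fail=6; on 'b' 6 → fail=7;  out ∅∪∅=∅
  n9('cbcc'): parent n8 fail=2; on 'c' 2 → fail=3;  out ∅∪∅=∅
  n13('baca'): parent n12 fail=6; on 'a' 6→0 → fail=16;  out ∅∪∅=∅
  n5('bccbb'): parent n4 fail=7; on 'b' 7→1 → fail=19;  out {0}∪{4}={0,4}
  n10('cbcca'): parent n9 fail=3; on 'a' 3→6→0 → fail=16;  out {1}∪∅={1}
  n14('bacab'): parent n13 fail=16; on 'b' 16→0 → fail=1;  out ∅∪∅=∅
  n15('bacaba'): parent n14 fail=1; on 'a' 1 → fail=11;  out {2}∪∅={2}

Text stream:
[0] read 'a'  n0⇒n16
[1] read 'a'  n16⇒n17
[2] read 'a'  n17⇒n18  → match P3@[0:2]
[3] read 'a'  n18⇒n18 ·f  → match P3@[1:3]
[4] read 'c'  n18⇒n6 ·f
[5] read 'a'  n6⇒n16 ·f
[6] read 'b'  n16⇒n1 ·f
[7] read 'c'  n1⇒n2
[8] read 'a'  n2⇒n16 ·f
[9] read 'b'  n16⇒n1 ·f
[10] read 'a'  n1⇒n11
[11] read 'c'  n11⇒n12
[12] read 'a'  n12⇒n13
[13] read 'b'  n13⇒n14
[14] read 'a'  n14⇒n15  → match P2@[9:14]
[15] read 'a'  n15⇒n17 ·f
[16] read 'a'  n17⇒n18  → match P3@[14:16]
[17] read 'a'  n18⇒n18 ·f  → match P3@[15:17]
[18] read 'c'  n18⇒n6 ·f
[19] read 'a'  n6⇒n16 ·f
[20] read 'b'  n16⇒n1 ·f
[21] read 'c'  n1⇒n2
[22] read 'c'  n2⇒n3
[23] read 'b'  n3⇒n4
[24] read 'b'  n4⇒n5  → match P0@[20:24],P4@[23:24]
[25] read 'b'  n5⇒n19 ·f  → match P4@[24:25]
[26] read 'b'  n19⇒n19 ·f  → match P4@[25:26]
[27] read 'b'  n19⇒n19 ·f  → match P4@[26:27]
[28] read 'c'  n19⇒n2 ·f

Result: [[2,3],[3,3],[14,2],[16,3],[17,3],[24,0],[24,4],[25,4],[26,4],[27,4]]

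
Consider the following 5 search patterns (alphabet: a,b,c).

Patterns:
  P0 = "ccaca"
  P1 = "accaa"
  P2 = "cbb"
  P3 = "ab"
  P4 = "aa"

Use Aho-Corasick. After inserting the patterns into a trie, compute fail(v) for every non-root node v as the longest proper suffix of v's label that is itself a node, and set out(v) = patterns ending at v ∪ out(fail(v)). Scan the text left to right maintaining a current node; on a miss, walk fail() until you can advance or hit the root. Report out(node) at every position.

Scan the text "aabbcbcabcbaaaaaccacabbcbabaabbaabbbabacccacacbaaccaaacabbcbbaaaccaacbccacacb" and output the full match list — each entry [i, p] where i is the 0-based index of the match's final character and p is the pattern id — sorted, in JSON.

Build:
Trie nodes:
  0='ε' goto a→6 c→1
  1='c' goto b→11 c→2
  2='cc' goto a→3
  3='cca' goto c→4
  4='ccac' goto a→5
  5='ccaca' goto ·  [P0 ends]
  6='a' goto a→14 b→13 c→7
  7='ac' goto c→8
  8='acc' goto a→9
  9='acca' goto a→10
  10='accaa' goto ·  [P1 ends]
  11='cb' goto b→12
  12='cbb' goto ·  [P2 ends]
  13='ab' goto ·  [P3 ends]
  14='aa' goto ·  [P4 ends]

BFS fail/out derivation:
  n1('c'): parent n0 fail=0; on 'c' 0 → fail=0;  out ∅∪∅=∅
  n6('a'): parent n0 fail=0; on 'a' 0 → fail=0;  out ∅∪∅=∅
  n2('cc'): parent n1 fail=0; on 'c' 0 → fail=1;  out ∅∪∅=∅
  n7('ac'): parent n6 fail=0; on 'c' 0 → fail=1;  out ∅∪∅=∅
  n11('cb'): parent n1 fail=0; on 'b' 0 → fail=0;  out ∅∪∅=∅
  n13('ab'): parent n6 fail=0; on 'b' 0 → fail=0;  out {3}∪∅={3}
  n14('aa'): parent n6 fail=0; on 'a' 0 → fail=6;  out {4}∪∅={4}
  n3('cca'): parent n2 fail=1; on 'a' 1→0 → fail=6;  out ∅∪∅=∅
  n8('acc'): parent n7 fail=1; on 'c' 1 → fail=2;  out ∅∪∅=∅
  n12('cbb'): parent n11 fail=0; on 'b' 0 → fail=0;  out {2}∪∅={2}
  n4('ccac'): parent n3 fail=6; on 'c' 6 → fail=7;  out ∅∪∅=∅
  n9('acca'): parent n8 fail=2; on 'a' 2 → fail=3;  out ∅∪∅=∅
  n5('ccaca'): parent n4 fail=7; on 'a' 7→1→0 → fail=6;  out {0}∪∅={0}
  n10('accaa'): parent n9 fail=3; on 'a' 3→6 → fail=14;  out {1}∪{4}={1,4}

Scan:
pos 0 'a': at 6
pos 1 'a': at 14  ** P4@[0:1]
pos 2 'b': at 13 ·f  ** P3@[1:2]
pos 3 'b': at 0 ·f
pos 4 'c': at 1
pos 5 'b': at 11
pos 6 'c': at 1 ·f
pos 7 'a': at 6 ·f
pos 8 'b': at 13  ** P3@[7:8]
pos 9 'c': at 1 ·f
pos 10 'b': at 11
pos 11 'a': at 6 ·f
pos 12 'a': at 14  ** P4@[11:12]
pos 13 'a': at 14 ·f  ** P4@[12:13]
pos 14 'a': at 14 ·f  ** P4@[13:14]
pos 15 'a': at 14 ·f  ** P4@[14:15]
pos 16 'c': at 7 ·f
pos 17 'c': at 8
pos 18 'a': at 9
pos 19 'c': at 4 ·f
pos 20 'a': at 5  ** P0@[16:20]
pos 21 'b': at 13 ·f  ** P3@[20:21]
pos 22 'b': at 0 ·f
pos 23 'c': at 1
pos 24 'b': at 11
pos 25 'a': at 6 ·f
pos 26 'b': at 13  ** P3@[25:26]
pos 27 'a': at 6 ·f
pos 28 'a': at 14  ** P4@[27:28]
pos 29 'b': at 13 ·f  ** P3@[28:29]
pos 30 'b': at 0 ·f
pos 31 'a': at 6
pos 32 'a': at 14  ** P4@[31:32]
pos 33 'b': at 13 ·f  ** P3@[32:33]
pos 34 'b': at 0 ·f
pos 35 'b': at 0
pos 36 'a': at 6
pos 37 'b': at 13  ** P3@[36:37]
pos 38 'a': at 6 ·f
pos 39 'c': at 7
pos 40 'c': at 8
pos 41 'c': at 2 ·f
pos 42 'a': at 3
pos 43 'c': at 4
pos 44 'a': at 5  ** P0@[40:44]
pos 45 'c': at 7 ·f
pos 46 'b': at 11 ·f
pos 47 'a': at 6 ·f
pos 48 'a': at 14  ** P4@[47:48]
pos 49 'c': at 7 ·f
pos 50 'c': at 8
pos 51 'a': at 9
pos 52 'a': at 10  ** P1@[48:52],P4@[51:52]
pos 53 'a': at 14 ·f  ** P4@[52:53]
pos 54 'c': at 7 ·f
pos 55 'a': at 6 ·f
pos 56 'b': at 13  ** P3@[55:56]
pos 57 'b': at 0 ·f
pos 58 'c': at 1
pos 59 'b': at 11
pos 60 'b': at 12  ** P2@[58:60]
pos 61 'a': at 6 ·f
pos 62 'a': at 14  ** P4@[61:62]
pos 63 'a': at 14 ·f  ** P4@[62:63]
pos 64 'c': at 7 ·f
pos 65 'c': at 8
pos 66 'a': at 9
pos 67 'a': at 10  ** P1@[63:67],P4@[66:67]
pos 68 'c': at 7 ·f
pos 69 'b': at 11 ·f
pos 70 'c': at 1 ·f
pos 71 'c': at 2
pos 72 'a': at 3
pos 73 'c': at 4
pos 74 'a': at 5  ** P0@[70:74]
pos 75 'c': at 7 ·f
pos 76 'b': at 11 ·f

All matches (sorted): [[1,4],[2,3],[8,3],[12,4],[13,4],[14,4],[15,4],[20,0],[21,3],[26,3],[28,4],[29,3],[32,4],[33,3],[37,3],[44,0],[48,4],[52,1],[52,4],[53,4],[56,3],[60,2],[62,4],[63,4],[67,1],[67,4],[74,0]]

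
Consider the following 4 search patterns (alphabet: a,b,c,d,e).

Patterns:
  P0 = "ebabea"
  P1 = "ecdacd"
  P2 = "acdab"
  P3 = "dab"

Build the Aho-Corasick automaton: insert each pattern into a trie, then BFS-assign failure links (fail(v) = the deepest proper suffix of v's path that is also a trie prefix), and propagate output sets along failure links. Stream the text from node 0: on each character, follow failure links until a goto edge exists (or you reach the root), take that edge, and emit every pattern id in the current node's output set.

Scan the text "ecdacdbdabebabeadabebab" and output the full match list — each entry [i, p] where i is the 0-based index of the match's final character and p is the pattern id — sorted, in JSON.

Construct AC machine:
Trie nodes:
  n0 'ε': a→12 d→17 e→1
  n1 'e': b→2 c→7
  n2 'eb': a→3
  n3 'eba': b→4
  n4 'ebab': e→5
  n5 'ebabe': a→6
  n6 'ebabea': ·  [P0 ends]
  n7 'ec': d→8
  n8 'ecd': a→9
  n9 'ecda': c→10
  n10 'ecdac': d→11
  n11 'ecdacd': ·  [P1 ends]
  n12 'a': c→13
  n13 'ac': d→14
  n14 'acd': a→15
  n15 'acda': b→16
  n16 'acdab': ·  [P2 ends]
  n17 'd': a→18
  n18 'da': b→19
  n19 'dab': ·  [P3 ends]

Failure links (BFS by depth):
  n1('e'): parent n0 fail=0; on 'e' 0 → fail=0;  out ∅∪∅=∅
  n12('a'): parent n0 fail=0; on 'a' 0 → fail=0;  out ∅∪∅=∅
  n17('d'): parent n0 fail=0; on 'd' 0 → fail=0;  out ∅∪∅=∅
  n2('eb'): parent n1 fail=0; on 'b' 0 → fail=0;  out ∅∪∅=∅
  n7('ec'): parent n1 fail=0; on 'c' 0 → fail=0;  out ∅∪∅=∅
  n13('ac'): parent n12 fail=0; on 'c' 0 → fail=0;  out ∅∪∅=∅
  n18('da'): parent n17 fail=0; on 'a' 0 → fail=12;  out ∅∪∅=∅
  n3('eba'): parent n2 fail=0; on 'a' 0 → fail=12;  out ∅∪∅=∅
  n8('ecd'): parent n7 fail=0; on 'd' 0 → fail=17;  out ∅∪∅=∅
  n14('acd'): parent n13 fail=0; on 'd' 0 → fail=17;  out ∅∪∅=∅
  n19('dab'): parent n18 fail=12; on 'b' 12→0 → fail=0;  out {3}∪∅={3}
  n4('ebab'): parent n3 fail=12; on 'b' 12→0 → fail=0;  out ∅∪∅=∅
  n9('ecda'): parent n8 fail=17; on 'a' 17 → fail=18;  out ∅∪∅=∅
  n15('acda'): parent n14 fail=17; on 'a' 17 → fail=18;  out ∅∪∅=∅
  n5('ebabe'): parent n4 fail=0; on 'e' 0 → fail=1;  out ∅∪∅=∅
  n10('ecdac'): parent n9 fail=18; on 'c' 18→12 → fail=13;  out ∅∪∅=∅
  n16('acdab'): parent n15 fail=18; on 'b' 18 → fail=19;  out {2}∪{3}={2,3}
  n6('ebabea'): parent n5 fail=1; on 'a' 1→0 → fail=12;  out {0}∪∅={0}
  n11('ecdacd'): parent n10 fail=13; on 'd' 13 → fail=14;  out {1}∪∅={1}

Scan:
[0] read 'e'  n0⇒n1
[1] read 'c'  n1⇒n7
[2] read 'd'  n7⇒n8
[3] read 'a'  n8⇒n9
[4] read 'c'  n9⇒n10
[5] read 'd'  n10⇒n11  ** P1@[0:5]
[6] read 'b'  n11⇒n0 ·f
[7] read 'd'  n0⇒n17
[8] read 'a'  n17⇒n18
[9] read 'b'  n18⇒n19  ** P3@[7:9]
[10] read 'e'  n19⇒n1 ·f
[11] read 'b'  n1⇒n2
[12] read 'a'  n2⇒n3
[13] read 'b'  n3⇒n4
[14] read 'e'  n4⇒n5
[15] read 'a'  n5⇒n6  ** P0@[10:15]
[16] read 'd'  n6⇒n17 ·f
[17] read 'a'  n17⇒n18
[18] read 'b'  n18⇒n19  ** P3@[16:18]
[19] read 'e'  n19⇒n1 ·f
[20] read 'b'  n1⇒n2
[21] read 'a'  n2⇒n3
[22] read 'b'  n3⇒n4

Matches: [[5,1],[9,3],[15,0],[18,3]]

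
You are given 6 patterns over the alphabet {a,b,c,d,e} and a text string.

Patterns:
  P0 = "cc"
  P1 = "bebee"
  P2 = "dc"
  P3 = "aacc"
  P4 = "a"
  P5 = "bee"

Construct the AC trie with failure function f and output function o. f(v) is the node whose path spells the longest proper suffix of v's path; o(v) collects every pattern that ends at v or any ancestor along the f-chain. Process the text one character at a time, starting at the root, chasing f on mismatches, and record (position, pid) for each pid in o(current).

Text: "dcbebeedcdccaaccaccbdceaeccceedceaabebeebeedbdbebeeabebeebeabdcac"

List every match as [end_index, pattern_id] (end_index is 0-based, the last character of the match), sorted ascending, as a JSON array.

Build automaton:
Trie (insert patterns):
  0='ε' goto a→10 b→3 c→1 d→8
  1='c' goto c→2
  2='cc' goto ·  ←P0
  3='b' goto e→4
  4='be' goto b→5 e→14
  5='beb' goto e→6
  6='bebe' goto e→7
  7='bebee' goto ·  ←P1
  8='d' goto c→9
  9='dc' goto ·  ←P2
  10='a' goto a→11  ←P4
  11='aa' goto c→12
  12='aac' goto c→13
  13='aacc' goto ·  ←P3
  14='bee' goto ·  ←P5

BFS fail/out derivation:
  fail(1) 'c': from fail(0)=0 chase 'c': 0 ⇒ 0;  out=∅∪out(0)=∅
  fail(3) 'b': from fail(0)=0 chase 'b': 0 ⇒ 0;  out=∅∪out(0)=∅
  fail(8) 'd': from fail(0)=0 chase 'd': 0 ⇒ 0;  out=∅∪out(0)=∅
  fail(10) 'a': from fail(0)=0 chase 'a': 0 ⇒ 0;  out={4}∪out(0)={4}
  fail(2) 'cc': from fail(1)=0 chase 'c': 0 ⇒ 1;  out={0}∪out(1)={0}
  fail(4) 'be': from fail(3)=0 chase 'e': 0 ⇒ 0;  out=∅∪out(0)=∅
  fail(9) 'dc': from fail(8)=0 chase 'c': 0 ⇒ 1;  out={2}∪out(1)={2}
  fail(11) 'aa': from fail(10)=0 chase 'a': 0 ⇒ 10;  out=∅∪out(10)={4}
  fail(5) 'beb': from fail(4)=0 chase 'b': 0 ⇒ 3;  out=∅∪out(3)=∅
  fail(12) 'aac': from fail(11)=10 chase 'c': 10→0 ⇒ 1;  out=∅∪out(1)=∅
  fail(14) 'bee': from fail(4)=0 chase 'e': 0 ⇒ 0;  out={5}∪out(0)={5}
  fail(6) 'bebe': from fail(5)=3 chase 'e': 3 ⇒ 4;  out=∅∪out(4)=∅
  fail(13) 'aacc': from fail(12)=1 chase 'c': 1 ⇒ 2;  out={3}∪out(2)={0,3}
  fail(7) 'bebee': from fail(6)=4 chase 'e': 4 ⇒ 14;  out={1}∪out(14)={1,5}

Run:
i=0 'd': node 0→8
i=1 'c': node 8→9  ** P2@[0:1]
i=2 'b': node 9→3 (fail-walked)
i=3 'e': node 3→4
i=4 'b': node 4→5
i=5 'e': node 5→6
i=6 'e': node 6→7  ** P1@[2:6],P5@[4:6]
i=7 'd': node 7→8 (fail-walked)
i=8 'c': node 8→9  ** P2@[7:8]
i=9 'd': node 9→8 (fail-walked)
i=10 'c': node 8→9  ** P2@[9:10]
i=11 'c': node 9→2 (fail-walked)  ** P0@[10:11]
i=12 'a': node 2→10 (fail-walked)  ** P4@[12:12]
i=13 'a': node 10→11  ** P4@[13:13]
i=14 'c': node 11→12
i=15 'c': node 12→13  ** P0@[14:15],P3@[12:15]
i=16 'a': node 13→10 (fail-walked)  ** P4@[16:16]
i=17 'c': node 10→1 (fail-walked)
i=18 'c': node 1→2  ** P0@[17:18]
i=19 'b': node 2→3 (fail-walked)
i=20 'd': node 3→8 (fail-walked)
i=21 'c': node 8→9  ** P2@[20:21]
i=22 'e': node 9→0 (fail-walked)
i=23 'a': node 0→10  ** P4@[23:23]
i=24 'e': node 10→0 (fail-walked)
i=25 'c': node 0→1
i=26 'c': node 1→2  ** P0@[25:26]
i=27 'c': node 2→2 (fail-walked)  ** P0@[26:27]
i=28 'e': node 2→0 (fail-walked)
i=29 'e': node 0→0
i=30 'd': node 0→8
i=31 'c': node 8→9  ** P2@[30:31]
i=32 'e': node 9→0 (fail-walked)
i=33 'a': node 0→10  ** P4@[33:33]
i=34 'a': node 10→11  ** P4@[34:34]
i=35 'b': node 11→3 (fail-walked)
i=36 'e': node 3→4
i=37 'b': node 4→5
i=38 'e': node 5→6
i=39 'e': node 6→7  ** P1@[35:39],P5@[37:39]
i=40 'b': node 7→3 (fail-walked)
i=41 'e': node 3→4
i=42 'e': node 4→14  ** P5@[40:42]
i=43 'd': node 14→8 (fail-walked)
i=44 'b': node 8→3 (fail-walked)
i=45 'd': node 3→8 (fail-walked)
i=46 'b': node 8→3 (fail-walked)
i=47 'e': node 3→4
i=48 'b': node 4→5
i=49 'e': node 5→6
i=50 'e': node 6→7  ** P1@[46:50],P5@[48:50]
i=51 'a': node 7→10 (fail-walked)  ** P4@[51:51]
i=52 'b': node 10→3 (fail-walked)
i=53 'e': node 3→4
i=54 'b': node 4→5
i=55 'e': node 5→6
i=56 'e': node 6→7  ** P1@[52:56],P5@[54:56]
i=57 'b': node 7→3 (fail-walked)
i=58 'e': node 3→4
i=59 'a': node 4→10 (fail-walked)  ** P4@[59:59]
i=60 'b': node 10→3 (fail-walked)
i=61 'd': node 3→8 (fail-walked)
i=62 'c': node 8→9  ** P2@[61:62]
i=63 'a': node 9→10 (fail-walked)  ** P4@[63:63]
i=64 'c': node 10→1 (fail-walked)

Matches: [[1,2],[6,1],[6,5],[8,2],[10,2],[11,0],[12,4],[13,4],[15,0],[15,3],[16,4],[18,0],[21,2],[23,4],[26,0],[27,0],[31,2],[33,4],[34,4],[39,1],[39,5],[42,5],[50,1],[50,5],[51,4],[56,1],[56,5],[59,4],[62,2],[63,4]]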